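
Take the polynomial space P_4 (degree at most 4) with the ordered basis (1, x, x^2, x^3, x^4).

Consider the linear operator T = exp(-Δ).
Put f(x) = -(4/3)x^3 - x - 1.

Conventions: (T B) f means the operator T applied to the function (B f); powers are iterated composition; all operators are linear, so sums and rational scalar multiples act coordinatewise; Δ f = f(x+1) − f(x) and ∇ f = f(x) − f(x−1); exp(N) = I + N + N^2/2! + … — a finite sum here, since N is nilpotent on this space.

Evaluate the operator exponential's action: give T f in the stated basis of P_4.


order-1 term: 4x^2 + 4x + 7/3
order-2 term: -4x - 4
order-3 term: 4/3
the series for exp(-Δ) f terminates at order 3
exp(-Δ) f = -(4/3)x^3 + 4x^2 - x - 4/3

the image equals g(x) = -(4/3)x^3 + 4x^2 - x - 4/3


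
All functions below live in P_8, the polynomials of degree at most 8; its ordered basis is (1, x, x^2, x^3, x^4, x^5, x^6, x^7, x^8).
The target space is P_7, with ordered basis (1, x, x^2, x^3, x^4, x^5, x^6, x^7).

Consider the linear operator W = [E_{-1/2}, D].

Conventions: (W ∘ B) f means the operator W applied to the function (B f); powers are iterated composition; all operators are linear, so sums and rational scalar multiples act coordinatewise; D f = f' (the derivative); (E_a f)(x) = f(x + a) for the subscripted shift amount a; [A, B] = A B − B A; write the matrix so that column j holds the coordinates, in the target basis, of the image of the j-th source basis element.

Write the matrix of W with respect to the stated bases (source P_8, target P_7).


image of 1: 0
image of x: 0
image of x^2: 0
image of x^3: 0
image of x^4: 0
image of x^5: 0
image of x^6: 0
image of x^7: 0
image of x^8: 0
each image's coordinates form column j of the matrix

the matrix is [[0, 0, 0, 0, 0, 0, 0, 0, 0]; [0, 0, 0, 0, 0, 0, 0, 0, 0]; [0, 0, 0, 0, 0, 0, 0, 0, 0]; [0, 0, 0, 0, 0, 0, 0, 0, 0]; [0, 0, 0, 0, 0, 0, 0, 0, 0]; [0, 0, 0, 0, 0, 0, 0, 0, 0]; [0, 0, 0, 0, 0, 0, 0, 0, 0]; [0, 0, 0, 0, 0, 0, 0, 0, 0]] (rows listed top to bottom)


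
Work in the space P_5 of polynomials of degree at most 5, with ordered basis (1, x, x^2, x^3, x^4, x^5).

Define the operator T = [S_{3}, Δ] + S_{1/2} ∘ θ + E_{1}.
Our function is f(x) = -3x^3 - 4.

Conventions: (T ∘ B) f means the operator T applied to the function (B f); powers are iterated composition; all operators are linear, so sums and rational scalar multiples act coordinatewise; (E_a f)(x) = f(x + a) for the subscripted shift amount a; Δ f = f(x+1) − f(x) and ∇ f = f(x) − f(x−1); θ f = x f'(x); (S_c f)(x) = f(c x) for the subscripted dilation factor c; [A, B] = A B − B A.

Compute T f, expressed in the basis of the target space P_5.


Δ f = -9x^2 - 9x - 3
S_{3} Δ f = -81x^2 - 27x - 3
S_{3} f = -81x^3 - 4
Δ S_{3} f = -243x^2 - 243x - 81
[S_{3}, Δ] f = 162x^2 + 216x + 78
θ f = -9x^3
S_{1/2} θ f = -(9/8)x^3
E_{1} f = -3x^3 - 9x^2 - 9x - 7
([S_{3}, Δ] + S_{1/2} ∘ θ + E_{1}) f = -(33/8)x^3 + 153x^2 + 207x + 71

the result is g(x) = -(33/8)x^3 + 153x^2 + 207x + 71


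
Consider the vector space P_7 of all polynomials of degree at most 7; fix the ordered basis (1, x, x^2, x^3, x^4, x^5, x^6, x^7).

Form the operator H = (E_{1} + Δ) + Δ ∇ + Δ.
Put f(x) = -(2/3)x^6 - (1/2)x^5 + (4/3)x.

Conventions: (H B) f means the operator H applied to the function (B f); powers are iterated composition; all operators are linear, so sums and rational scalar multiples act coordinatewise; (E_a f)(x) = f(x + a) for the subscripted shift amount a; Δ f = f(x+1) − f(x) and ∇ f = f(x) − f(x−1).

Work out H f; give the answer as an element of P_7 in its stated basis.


E_{1} f = -(2/3)x^6 - (9/2)x^5 - (25/2)x^4 - (55/3)x^3 - 15x^2 - (31/6)x + 1/6
Δ f = -4x^5 - (25/2)x^4 - (55/3)x^3 - 15x^2 - (13/2)x + 1/6
(E_{1} + Δ) f = -(2/3)x^6 - (17/2)x^5 - 25x^4 - (110/3)x^3 - 30x^2 - (35/3)x + 1/3
∇ f = -4x^5 + (15/2)x^4 - (25/3)x^3 + 5x^2 - (3/2)x + 3/2
Δ ∇ f = -20x^4 - 10x^3 - 20x^2 - 5x - 4/3
Δ f = -4x^5 - (25/2)x^4 - (55/3)x^3 - 15x^2 - (13/2)x + 1/6
((E_{1} + Δ) + Δ ∇ + Δ) f = -(2/3)x^6 - (25/2)x^5 - (115/2)x^4 - 65x^3 - 65x^2 - (139/6)x - 5/6

the result is g(x) = -(2/3)x^6 - (25/2)x^5 - (115/2)x^4 - 65x^3 - 65x^2 - (139/6)x - 5/6


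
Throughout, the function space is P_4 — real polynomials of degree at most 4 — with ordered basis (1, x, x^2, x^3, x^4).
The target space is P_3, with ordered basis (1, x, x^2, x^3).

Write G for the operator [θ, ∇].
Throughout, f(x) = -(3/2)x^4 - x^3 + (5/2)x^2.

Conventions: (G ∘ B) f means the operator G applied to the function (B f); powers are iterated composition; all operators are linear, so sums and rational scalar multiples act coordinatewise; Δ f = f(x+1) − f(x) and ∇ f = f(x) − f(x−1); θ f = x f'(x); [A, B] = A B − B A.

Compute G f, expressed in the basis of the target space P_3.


∇ f = -6x^3 + 6x^2 + 2x - 2
θ ∇ f = -18x^3 + 12x^2 + 2x
θ f = -6x^4 - 3x^3 + 5x^2
∇ θ f = -24x^3 + 27x^2 - 5x - 2
[θ, ∇] f = 6x^3 - 15x^2 + 7x + 2

the result is g(x) = 6x^3 - 15x^2 + 7x + 2


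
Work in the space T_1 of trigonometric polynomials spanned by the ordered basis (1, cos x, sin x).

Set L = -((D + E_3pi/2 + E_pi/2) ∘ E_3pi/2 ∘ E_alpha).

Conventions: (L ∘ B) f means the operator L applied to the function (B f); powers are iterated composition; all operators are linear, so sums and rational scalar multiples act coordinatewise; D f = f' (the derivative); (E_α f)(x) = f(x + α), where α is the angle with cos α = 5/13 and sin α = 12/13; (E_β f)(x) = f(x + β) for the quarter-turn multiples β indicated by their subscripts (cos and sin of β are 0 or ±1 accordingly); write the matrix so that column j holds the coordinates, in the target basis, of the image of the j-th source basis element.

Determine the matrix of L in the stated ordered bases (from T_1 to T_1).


image of 1: -2
image of cos x: -(5/13)cos x + (12/13)sin x
image of sin x: -(12/13)cos x - (5/13)sin x
each image's coordinates form column j of the matrix

the matrix is [[-2, 0, 0]; [0, -5/13, -12/13]; [0, 12/13, -5/13]] (rows listed top to bottom)


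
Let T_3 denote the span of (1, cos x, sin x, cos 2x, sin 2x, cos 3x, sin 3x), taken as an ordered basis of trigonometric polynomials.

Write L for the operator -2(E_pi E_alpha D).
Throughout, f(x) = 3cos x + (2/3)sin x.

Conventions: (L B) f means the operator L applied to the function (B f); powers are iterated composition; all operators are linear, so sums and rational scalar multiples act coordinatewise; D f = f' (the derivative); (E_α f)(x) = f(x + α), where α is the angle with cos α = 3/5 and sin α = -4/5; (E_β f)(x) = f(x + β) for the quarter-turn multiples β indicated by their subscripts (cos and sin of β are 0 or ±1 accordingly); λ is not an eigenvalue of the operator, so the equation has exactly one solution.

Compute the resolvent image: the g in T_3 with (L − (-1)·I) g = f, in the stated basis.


write g with unknown coordinates in the stated basis and equate coefficients in (L − (-1)·I) g = f
solving from the highest basis element down gives g = (35/41)cos x + (80/123)sin x
check: L g = (88/41)cos x + (2/123)sin x
so L g − (-1)·g = 3cos x + (2/3)sin x = f ✓

the result is g(x) = (35/41)cos x + (80/123)sin x


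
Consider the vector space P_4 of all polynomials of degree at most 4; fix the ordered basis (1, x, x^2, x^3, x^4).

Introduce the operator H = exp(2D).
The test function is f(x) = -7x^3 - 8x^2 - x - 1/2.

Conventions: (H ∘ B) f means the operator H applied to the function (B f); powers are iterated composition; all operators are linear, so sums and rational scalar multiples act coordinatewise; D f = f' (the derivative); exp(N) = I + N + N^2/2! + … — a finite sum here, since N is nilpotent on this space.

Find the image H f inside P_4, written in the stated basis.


the image equals g(x) = -7x^3 - 50x^2 - 117x - 181/2

order-1 term: -42x^2 - 32x - 2
order-2 term: -84x - 32
order-3 term: -56
the series for exp(2D) f terminates at order 3
exp(2D) f = -7x^3 - 50x^2 - 117x - 181/2


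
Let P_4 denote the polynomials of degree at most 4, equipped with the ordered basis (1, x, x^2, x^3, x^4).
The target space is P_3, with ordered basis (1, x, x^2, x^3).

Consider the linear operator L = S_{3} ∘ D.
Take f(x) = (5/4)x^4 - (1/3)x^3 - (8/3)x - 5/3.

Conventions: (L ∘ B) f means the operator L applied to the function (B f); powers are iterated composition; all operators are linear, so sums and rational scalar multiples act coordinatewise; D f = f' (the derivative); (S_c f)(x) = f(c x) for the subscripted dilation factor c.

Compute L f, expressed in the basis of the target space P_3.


D f = 5x^3 - x^2 - 8/3
S_{3} D f = 135x^3 - 9x^2 - 8/3

g(x) = 135x^3 - 9x^2 - 8/3


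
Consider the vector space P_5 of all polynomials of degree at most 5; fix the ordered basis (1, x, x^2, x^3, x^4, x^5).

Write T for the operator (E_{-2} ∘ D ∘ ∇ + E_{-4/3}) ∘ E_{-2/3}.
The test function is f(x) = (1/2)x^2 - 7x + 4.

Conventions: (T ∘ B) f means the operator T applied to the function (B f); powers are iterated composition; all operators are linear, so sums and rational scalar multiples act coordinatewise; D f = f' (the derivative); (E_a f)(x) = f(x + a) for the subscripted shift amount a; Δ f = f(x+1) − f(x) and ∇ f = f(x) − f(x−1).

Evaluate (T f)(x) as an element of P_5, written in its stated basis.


E_{-2/3} f = (1/2)x^2 - (23/3)x + 80/9
∇ E_{-2/3} f = x - 49/6
D ∇ E_{-2/3} f = 1
E_{-2} D ∇ E_{-2/3} f = 1
E_{-4/3} E_{-2/3} f = (1/2)x^2 - 9x + 20
(E_{-2} ∘ D ∘ ∇ + E_{-4/3}) E_{-2/3} f = (1/2)x^2 - 9x + 21

the result is g(x) = (1/2)x^2 - 9x + 21


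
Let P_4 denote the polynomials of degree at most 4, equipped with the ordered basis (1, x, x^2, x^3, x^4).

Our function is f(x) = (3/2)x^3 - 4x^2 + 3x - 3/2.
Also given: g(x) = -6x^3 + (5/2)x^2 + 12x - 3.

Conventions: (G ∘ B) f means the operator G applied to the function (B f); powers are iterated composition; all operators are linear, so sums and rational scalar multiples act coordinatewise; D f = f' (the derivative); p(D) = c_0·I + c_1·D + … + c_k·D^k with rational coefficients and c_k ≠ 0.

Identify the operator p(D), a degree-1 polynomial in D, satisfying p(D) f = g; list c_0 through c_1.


D^0 f = (3/2)x^3 - 4x^2 + 3x - 3/2
D^1 f = (9/2)x^2 - 8x + 3
matching coefficients of g against c_0 f + c_1 Df + … from the top degree down determines the c_i
solution: c_0 = -4, c_1 = -3

p(D) = -4·I − 3·D, i.e. c_0 = -4, c_1 = -3


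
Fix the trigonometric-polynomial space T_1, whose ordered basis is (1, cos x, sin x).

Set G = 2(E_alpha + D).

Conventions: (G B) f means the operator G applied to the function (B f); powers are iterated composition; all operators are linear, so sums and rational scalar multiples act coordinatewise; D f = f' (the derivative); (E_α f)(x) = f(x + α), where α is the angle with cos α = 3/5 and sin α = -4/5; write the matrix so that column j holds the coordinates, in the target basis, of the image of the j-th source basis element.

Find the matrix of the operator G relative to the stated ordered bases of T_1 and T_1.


image of 1: 2
image of cos x: (6/5)cos x - (2/5)sin x
image of sin x: (2/5)cos x + (6/5)sin x
each image's coordinates form column j of the matrix

the matrix is [[2, 0, 0]; [0, 6/5, 2/5]; [0, -2/5, 6/5]] (rows listed top to bottom)


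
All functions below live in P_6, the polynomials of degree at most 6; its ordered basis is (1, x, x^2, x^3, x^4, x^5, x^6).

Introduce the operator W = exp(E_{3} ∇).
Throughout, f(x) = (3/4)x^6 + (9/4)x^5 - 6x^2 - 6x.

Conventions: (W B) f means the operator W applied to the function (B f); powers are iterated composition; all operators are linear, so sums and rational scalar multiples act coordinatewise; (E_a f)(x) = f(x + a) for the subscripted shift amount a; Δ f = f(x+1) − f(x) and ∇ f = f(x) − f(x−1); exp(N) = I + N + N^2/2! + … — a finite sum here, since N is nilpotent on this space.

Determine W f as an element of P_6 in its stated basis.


the result is g(x) = (3/4)x^6 + (27/4)x^5 + (315/4)x^4 + 660x^3 + (14241/4)x^2 + (48879/4)x + 80391/4

order-1 term: (9/2)x^5 + (135/2)x^4 + (795/2)x^3 + (4635/4)x^2 + (6675/4)x + 1875/2
order-2 term: (45/4)x^4 + (495/2)x^3 + (8145/4)x^2 + (29745/4)x + 10176
order-3 term: 15x^3 + 360x^2 + 2880x + 30735/4
order-4 term: (45/4)x^2 + (945/4)x + 4965/4
order-5 term: (9/2)x + 117/2
order-6 term: 3/4
the series for exp(E_{3} ∇) f terminates at order 6
exp(E_{3} ∇) f = (3/4)x^6 + (27/4)x^5 + (315/4)x^4 + 660x^3 + (14241/4)x^2 + (48879/4)x + 80391/4


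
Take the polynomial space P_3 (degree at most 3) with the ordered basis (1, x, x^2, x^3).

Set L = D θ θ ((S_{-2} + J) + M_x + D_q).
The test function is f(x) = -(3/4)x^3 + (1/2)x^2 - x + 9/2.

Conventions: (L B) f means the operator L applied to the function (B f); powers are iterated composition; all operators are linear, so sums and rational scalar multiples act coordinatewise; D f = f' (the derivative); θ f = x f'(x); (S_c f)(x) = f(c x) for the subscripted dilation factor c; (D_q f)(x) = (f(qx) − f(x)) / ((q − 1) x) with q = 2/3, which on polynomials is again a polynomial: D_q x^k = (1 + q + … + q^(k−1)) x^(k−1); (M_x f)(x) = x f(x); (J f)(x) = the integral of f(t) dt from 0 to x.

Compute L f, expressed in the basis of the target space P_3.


g(x) = -60x^3 + 180x^2 - (26/3)x + 71/6

S_{-2} f = 6x^3 + 2x^2 + 2x + 9/2
J f = -(3/16)x^4 + (1/6)x^3 - (1/2)x^2 + (9/2)x
(S_{-2} + J) f = -(3/16)x^4 + (37/6)x^3 + (3/2)x^2 + (13/2)x + 9/2
M_x f = -(3/4)x^4 + (1/2)x^3 - x^2 + (9/2)x
D_q f = -(19/12)x^2 + (5/6)x - 1
((S_{-2} + J) + M_x + D_q) f = -(15/16)x^4 + (20/3)x^3 - (13/12)x^2 + (71/6)x + 7/2
θ ((S_{-2} + J) + M_x + D_q) f = -(15/4)x^4 + 20x^3 - (13/6)x^2 + (71/6)x
θ θ ((S_{-2} + J) + M_x + D_q) f = -15x^4 + 60x^3 - (13/3)x^2 + (71/6)x
D θ θ ((S_{-2} + J) + M_x + D_q) f = -60x^3 + 180x^2 - (26/3)x + 71/6


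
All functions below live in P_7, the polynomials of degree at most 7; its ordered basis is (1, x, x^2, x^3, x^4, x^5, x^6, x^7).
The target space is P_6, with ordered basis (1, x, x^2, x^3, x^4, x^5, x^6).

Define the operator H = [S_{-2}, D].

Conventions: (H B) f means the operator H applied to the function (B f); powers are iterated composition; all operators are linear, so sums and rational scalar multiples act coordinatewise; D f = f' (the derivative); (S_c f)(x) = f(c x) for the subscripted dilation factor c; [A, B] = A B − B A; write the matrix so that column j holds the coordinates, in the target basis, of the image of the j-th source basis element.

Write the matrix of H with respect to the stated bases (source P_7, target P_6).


the matrix is [[0, 3, 0, 0, 0, 0, 0, 0]; [0, 0, -12, 0, 0, 0, 0, 0]; [0, 0, 0, 36, 0, 0, 0, 0]; [0, 0, 0, 0, -96, 0, 0, 0]; [0, 0, 0, 0, 0, 240, 0, 0]; [0, 0, 0, 0, 0, 0, -576, 0]; [0, 0, 0, 0, 0, 0, 0, 1344]] (rows listed top to bottom)

image of 1: 0
image of x: 3
image of x^2: -12x
image of x^3: 36x^2
image of x^4: -96x^3
image of x^5: 240x^4
image of x^6: -576x^5
image of x^7: 1344x^6
each image's coordinates form column j of the matrix


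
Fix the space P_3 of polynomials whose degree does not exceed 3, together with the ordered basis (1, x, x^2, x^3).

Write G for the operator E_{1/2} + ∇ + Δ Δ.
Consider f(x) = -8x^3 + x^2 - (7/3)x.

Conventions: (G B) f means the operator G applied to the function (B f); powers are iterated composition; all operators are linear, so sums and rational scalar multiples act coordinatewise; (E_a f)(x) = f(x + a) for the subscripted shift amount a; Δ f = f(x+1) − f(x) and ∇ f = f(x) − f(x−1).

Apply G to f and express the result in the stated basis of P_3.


g(x) = -8x^3 - 35x^2 - (88/3)x - 237/4

E_{1/2} f = -8x^3 - 11x^2 - (22/3)x - 23/12
∇ f = -24x^2 + 26x - 34/3
Δ f = -24x^2 - 22x - 28/3
Δ Δ f = -48x - 46
(E_{1/2} + ∇ + Δ Δ) f = -8x^3 - 35x^2 - (88/3)x - 237/4


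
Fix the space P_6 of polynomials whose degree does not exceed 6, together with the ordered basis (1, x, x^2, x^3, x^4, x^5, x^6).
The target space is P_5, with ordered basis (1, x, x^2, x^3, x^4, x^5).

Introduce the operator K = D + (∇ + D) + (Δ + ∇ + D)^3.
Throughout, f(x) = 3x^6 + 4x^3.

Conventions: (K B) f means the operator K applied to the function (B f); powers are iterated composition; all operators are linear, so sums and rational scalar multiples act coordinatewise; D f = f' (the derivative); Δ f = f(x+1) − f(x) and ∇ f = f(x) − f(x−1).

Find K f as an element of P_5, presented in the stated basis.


D f = 18x^5 + 12x^2
∇ f = 18x^5 - 45x^4 + 60x^3 - 33x^2 + 6x + 1
D f = 18x^5 + 12x^2
(∇ + D) f = 36x^5 - 45x^4 + 60x^3 - 21x^2 + 6x + 1
Δ f = 18x^5 + 45x^4 + 60x^3 + 57x^2 + 30x + 7
∇ f = 18x^5 - 45x^4 + 60x^3 - 33x^2 + 6x + 1
D f = 18x^5 + 12x^2
(Δ + ∇ + D) f = 54x^5 + 120x^3 + 36x^2 + 36x + 8
Δ (Δ + ∇ + D) f = 270x^4 + 540x^3 + 900x^2 + 702x + 246
∇ (Δ + ∇ + D) f = 270x^4 - 540x^3 + 900x^2 - 558x + 174
D (Δ + ∇ + D) f = 270x^4 + 360x^2 + 72x + 36
(Δ + ∇ + D) (Δ + ∇ + D) f = 810x^4 + 2160x^2 + 216x + 456
Δ (Δ + ∇ + D) (Δ + ∇ + D) f = 3240x^3 + 4860x^2 + 7560x + 3186
∇ (Δ + ∇ + D) (Δ + ∇ + D) f = 3240x^3 - 4860x^2 + 7560x - 2754
D (Δ + ∇ + D) (Δ + ∇ + D) f = 3240x^3 + 4320x + 216
(Δ + ∇ + D) (Δ + ∇ + D) (Δ + ∇ + D) f = 9720x^3 + 19440x + 648
(D + (∇ + D) + (Δ + ∇ + D)^3) f = 54x^5 - 45x^4 + 9780x^3 - 9x^2 + 19446x + 649

the image equals g(x) = 54x^5 - 45x^4 + 9780x^3 - 9x^2 + 19446x + 649


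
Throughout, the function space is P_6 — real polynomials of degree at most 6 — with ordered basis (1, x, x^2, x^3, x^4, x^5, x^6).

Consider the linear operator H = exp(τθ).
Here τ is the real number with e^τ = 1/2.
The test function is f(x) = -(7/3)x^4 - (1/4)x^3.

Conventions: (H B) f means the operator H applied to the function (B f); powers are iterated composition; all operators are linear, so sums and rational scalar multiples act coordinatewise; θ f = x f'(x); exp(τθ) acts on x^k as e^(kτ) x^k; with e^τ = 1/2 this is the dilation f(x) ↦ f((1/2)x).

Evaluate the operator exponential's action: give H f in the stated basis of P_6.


exp(τθ) x^k = e^(kτ) x^k; with e^τ = 1/2 this sends x^k to (1/2)^k x^k
x^3 ↦ 1/8 x^3
x^4 ↦ 1/16 x^4
applying this coordinatewise to f: exp(τθ) f = -(7/48)x^4 - (1/32)x^3

the image equals g(x) = -(7/48)x^4 - (1/32)x^3


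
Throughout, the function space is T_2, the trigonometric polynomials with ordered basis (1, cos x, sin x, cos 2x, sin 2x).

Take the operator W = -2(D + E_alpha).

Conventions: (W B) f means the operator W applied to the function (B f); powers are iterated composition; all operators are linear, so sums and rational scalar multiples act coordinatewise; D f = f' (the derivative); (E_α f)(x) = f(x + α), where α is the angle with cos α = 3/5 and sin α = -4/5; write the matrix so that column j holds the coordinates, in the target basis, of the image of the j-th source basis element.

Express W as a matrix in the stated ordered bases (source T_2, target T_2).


the matrix is [[-2, 0, 0, 0, 0]; [0, -6/5, -2/5, 0, 0]; [0, 2/5, -6/5, 0, 0]; [0, 0, 0, 14/25, -52/25]; [0, 0, 0, 52/25, 14/25]] (rows listed top to bottom)

image of 1: -2
image of cos x: -(6/5)cos x + (2/5)sin x
image of sin x: -(2/5)cos x - (6/5)sin x
image of cos 2x: (14/25)cos 2x + (52/25)sin 2x
image of sin 2x: -(52/25)cos 2x + (14/25)sin 2x
each image's coordinates form column j of the matrix


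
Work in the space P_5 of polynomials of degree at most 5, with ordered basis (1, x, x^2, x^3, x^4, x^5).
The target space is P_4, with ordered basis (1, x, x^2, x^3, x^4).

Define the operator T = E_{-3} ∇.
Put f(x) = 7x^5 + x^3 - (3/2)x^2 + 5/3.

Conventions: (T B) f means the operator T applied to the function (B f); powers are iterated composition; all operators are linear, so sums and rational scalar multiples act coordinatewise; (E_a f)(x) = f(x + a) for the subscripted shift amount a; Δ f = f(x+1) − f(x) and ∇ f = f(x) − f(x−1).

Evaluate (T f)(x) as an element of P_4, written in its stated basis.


the result is g(x) = 35x^4 - 490x^3 + 2593x^2 - 6149x + 11029/2

∇ f = 35x^4 - 70x^3 + 73x^2 - 41x + 19/2
E_{-3} ∇ f = 35x^4 - 490x^3 + 2593x^2 - 6149x + 11029/2


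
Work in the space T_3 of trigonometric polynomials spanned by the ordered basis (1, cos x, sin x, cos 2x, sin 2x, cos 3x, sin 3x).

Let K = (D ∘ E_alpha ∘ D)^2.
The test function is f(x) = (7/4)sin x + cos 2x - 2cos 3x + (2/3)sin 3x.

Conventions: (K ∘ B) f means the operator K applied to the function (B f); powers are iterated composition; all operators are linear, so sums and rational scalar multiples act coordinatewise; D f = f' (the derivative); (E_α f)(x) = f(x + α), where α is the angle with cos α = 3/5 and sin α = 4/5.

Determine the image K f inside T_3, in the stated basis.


g(x) = (42/25)cos x - (49/100)sin x - (8432/625)cos 2x + (5376/625)sin 2x - (491994/3125)cos 3x - (206658/3125)sin 3x

D f = (7/4)cos x - 2sin 2x + 2cos 3x + 6sin 3x
E_alpha D f = (21/20)cos x - (7/5)sin x - (48/25)cos 2x + (14/25)sin 2x + (6/25)cos 3x - (158/25)sin 3x
D E_alpha D f = -(7/5)cos x - (21/20)sin x + (28/25)cos 2x + (96/25)sin 2x - (474/25)cos 3x - (18/25)sin 3x
D (D ∘ E_alpha ∘ D) f = -(21/20)cos x + (7/5)sin x + (192/25)cos 2x - (56/25)sin 2x - (54/25)cos 3x + (1422/25)sin 3x
E_alpha D (D ∘ E_alpha ∘ D) f = (49/100)cos x + (42/25)sin x - (2688/625)cos 2x - (4216/625)sin 2x + (68886/3125)cos 3x - (163998/3125)sin 3x
D E_alpha D (D ∘ E_alpha ∘ D) f = (42/25)cos x - (49/100)sin x - (8432/625)cos 2x + (5376/625)sin 2x - (491994/3125)cos 3x - (206658/3125)sin 3x


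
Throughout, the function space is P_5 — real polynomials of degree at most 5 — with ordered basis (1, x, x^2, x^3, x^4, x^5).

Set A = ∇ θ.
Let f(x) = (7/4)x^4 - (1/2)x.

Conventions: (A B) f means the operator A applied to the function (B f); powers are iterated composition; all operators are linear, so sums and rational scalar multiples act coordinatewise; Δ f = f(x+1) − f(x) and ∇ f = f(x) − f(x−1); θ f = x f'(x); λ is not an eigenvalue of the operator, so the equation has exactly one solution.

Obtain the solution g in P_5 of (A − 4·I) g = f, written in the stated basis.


g(x) = -(7/16)x^4 - (7/4)x^3 - (21/16)x^2 + x + 1/32

write g with unknown coordinates in the stated basis and equate coefficients in (A − 4·I) g = f
solving from the highest basis element down gives g = -(7/16)x^4 - (7/4)x^3 - (21/16)x^2 + x + 1/32
check: A g = -7x^3 - (21/4)x^2 + (7/2)x + 1/8
so A g − 4·g = (7/4)x^4 - (1/2)x = f ✓


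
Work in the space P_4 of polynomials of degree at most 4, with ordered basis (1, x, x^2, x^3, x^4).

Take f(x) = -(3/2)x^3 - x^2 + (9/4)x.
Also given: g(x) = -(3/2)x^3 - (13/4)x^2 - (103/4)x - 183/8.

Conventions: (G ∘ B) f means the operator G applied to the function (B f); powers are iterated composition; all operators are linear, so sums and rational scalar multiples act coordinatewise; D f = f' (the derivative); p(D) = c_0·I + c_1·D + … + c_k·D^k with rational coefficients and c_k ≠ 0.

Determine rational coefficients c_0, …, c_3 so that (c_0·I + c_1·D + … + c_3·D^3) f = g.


c_0 = 1, c_1 = 1/2, c_2 = 3, c_3 = 2

D^0 f = -(3/2)x^3 - x^2 + (9/4)x
D^1 f = -(9/2)x^2 - 2x + 9/4
D^2 f = -9x - 2
D^3 f = -9
matching coefficients of g against c_0 f + c_1 Df + … from the top degree down determines the c_i
solution: c_0 = 1, c_1 = 1/2, c_2 = 3, c_3 = 2


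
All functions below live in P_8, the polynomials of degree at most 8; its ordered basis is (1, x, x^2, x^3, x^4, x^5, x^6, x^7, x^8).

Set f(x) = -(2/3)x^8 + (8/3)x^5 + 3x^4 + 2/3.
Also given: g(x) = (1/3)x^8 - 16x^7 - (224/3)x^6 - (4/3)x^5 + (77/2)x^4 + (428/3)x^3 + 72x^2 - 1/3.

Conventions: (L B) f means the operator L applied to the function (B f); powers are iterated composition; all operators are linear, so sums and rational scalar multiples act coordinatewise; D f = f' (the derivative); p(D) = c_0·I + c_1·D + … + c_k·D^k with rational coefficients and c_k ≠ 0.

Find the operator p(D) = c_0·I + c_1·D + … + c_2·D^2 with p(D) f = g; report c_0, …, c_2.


D^0 f = -(2/3)x^8 + (8/3)x^5 + 3x^4 + 2/3
D^1 f = -(16/3)x^7 + (40/3)x^4 + 12x^3
D^2 f = -(112/3)x^6 + (160/3)x^3 + 36x^2
matching coefficients of g against c_0 f + c_1 Df + … from the top degree down determines the c_i
solution: c_0 = -1/2, c_1 = 3, c_2 = 2

p(D) = -(1/2)·I + 3·D + 2·D^2, i.e. c_0 = -1/2, c_1 = 3, c_2 = 2


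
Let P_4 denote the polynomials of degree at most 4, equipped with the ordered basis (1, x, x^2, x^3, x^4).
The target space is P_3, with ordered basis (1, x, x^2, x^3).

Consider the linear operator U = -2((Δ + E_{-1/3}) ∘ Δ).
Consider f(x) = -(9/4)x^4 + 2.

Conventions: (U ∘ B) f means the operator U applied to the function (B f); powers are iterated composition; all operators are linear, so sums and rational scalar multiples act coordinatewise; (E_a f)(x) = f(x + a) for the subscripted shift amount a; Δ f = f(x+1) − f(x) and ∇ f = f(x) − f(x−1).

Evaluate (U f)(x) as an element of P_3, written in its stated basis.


the result is g(x) = 18x^3 + 63x^2 + 114x + 383/6

Δ f = -9x^3 - (27/2)x^2 - 9x - 9/4
Δ Δ f = -27x^2 - 54x - 63/2
E_{-1/3} Δ f = -9x^3 - (9/2)x^2 - 3x - 5/12
(Δ + E_{-1/3}) Δ f = -9x^3 - (63/2)x^2 - 57x - 383/12
(-2((Δ + E_{-1/3}) ∘ Δ)) f = 18x^3 + 63x^2 + 114x + 383/6


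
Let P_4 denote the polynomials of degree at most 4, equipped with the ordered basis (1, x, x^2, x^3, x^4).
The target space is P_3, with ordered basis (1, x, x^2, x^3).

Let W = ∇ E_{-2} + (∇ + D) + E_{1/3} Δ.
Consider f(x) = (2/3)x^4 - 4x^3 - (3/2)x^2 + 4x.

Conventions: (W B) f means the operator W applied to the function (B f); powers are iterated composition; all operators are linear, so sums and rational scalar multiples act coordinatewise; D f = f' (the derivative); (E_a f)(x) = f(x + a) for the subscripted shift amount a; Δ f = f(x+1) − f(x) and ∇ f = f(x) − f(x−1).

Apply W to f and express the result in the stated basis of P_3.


E_{-2} f = (2/3)x^4 - (28/3)x^3 + (77/2)x^2 - (178/3)x + 86/3
∇ E_{-2} f = (8/3)x^3 - 32x^2 + (323/3)x - 647/6
∇ f = (8/3)x^3 - 16x^2 + (35/3)x + 5/6
D f = (8/3)x^3 - 12x^2 - 3x + 4
(∇ + D) f = (16/3)x^3 - 28x^2 + (26/3)x + 29/6
Δ f = (8/3)x^3 - 8x^2 - (37/3)x - 5/6
E_{1/3} Δ f = (8/3)x^3 - (16/3)x^2 - (151/9)x - 929/162
(∇ E_{-2} + (∇ + D) + E_{1/3} Δ) f = (32/3)x^3 - (196/3)x^2 + (896/9)x - 17615/162

the result is g(x) = (32/3)x^3 - (196/3)x^2 + (896/9)x - 17615/162


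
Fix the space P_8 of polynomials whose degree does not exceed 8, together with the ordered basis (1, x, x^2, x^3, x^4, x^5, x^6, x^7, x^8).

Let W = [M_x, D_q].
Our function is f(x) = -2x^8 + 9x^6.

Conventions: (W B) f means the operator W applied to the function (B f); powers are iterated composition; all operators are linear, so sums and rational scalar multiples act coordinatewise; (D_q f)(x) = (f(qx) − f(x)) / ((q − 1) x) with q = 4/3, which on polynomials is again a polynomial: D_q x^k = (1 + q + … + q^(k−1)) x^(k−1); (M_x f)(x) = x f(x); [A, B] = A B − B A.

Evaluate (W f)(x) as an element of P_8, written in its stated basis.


D_q f = -(117950/2187)x^7 + (3367/27)x^5
M_x D_q f = -(117950/2187)x^8 + (3367/27)x^6
M_x f = -2x^9 + 9x^7
D_q M_x f = -(484922/6561)x^8 + (14197/81)x^6
[M_x, D_q] f = (131072/6561)x^8 - (4096/81)x^6

g(x) = (131072/6561)x^8 - (4096/81)x^6


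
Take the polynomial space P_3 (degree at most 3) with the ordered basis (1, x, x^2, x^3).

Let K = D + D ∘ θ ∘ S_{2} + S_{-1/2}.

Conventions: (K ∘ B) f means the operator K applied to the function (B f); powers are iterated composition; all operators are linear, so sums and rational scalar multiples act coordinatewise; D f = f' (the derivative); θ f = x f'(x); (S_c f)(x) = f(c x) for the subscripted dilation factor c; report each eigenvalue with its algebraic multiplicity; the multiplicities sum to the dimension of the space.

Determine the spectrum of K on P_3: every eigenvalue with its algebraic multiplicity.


λ = -1/2 (multiplicity 1), λ = -1/8 (multiplicity 1), λ = 1/4 (multiplicity 1), λ = 1 (multiplicity 1)

image of 1: 1
image of x: -(1/2)x + 3
image of x^2: (1/4)x^2 + 18x
image of x^3: -(1/8)x^3 + 75x^2
the matrix is upper triangular; its diagonal is (1, -1/2, 1/4, -1/8)
for a triangular matrix the eigenvalues are the diagonal entries, with algebraic multiplicity their repetition count


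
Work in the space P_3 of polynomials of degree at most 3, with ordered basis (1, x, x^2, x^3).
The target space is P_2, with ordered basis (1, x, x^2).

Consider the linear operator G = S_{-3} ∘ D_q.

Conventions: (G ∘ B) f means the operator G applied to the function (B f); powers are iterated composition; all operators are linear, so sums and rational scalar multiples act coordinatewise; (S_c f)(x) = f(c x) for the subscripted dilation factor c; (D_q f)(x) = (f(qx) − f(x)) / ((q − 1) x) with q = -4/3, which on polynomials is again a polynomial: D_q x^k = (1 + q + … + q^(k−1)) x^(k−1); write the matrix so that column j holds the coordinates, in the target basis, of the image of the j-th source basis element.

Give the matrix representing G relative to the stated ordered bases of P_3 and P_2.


image of 1: 0
image of x: 1
image of x^2: x
image of x^3: 13x^2
each image's coordinates form column j of the matrix

the matrix is [[0, 1, 0, 0]; [0, 0, 1, 0]; [0, 0, 0, 13]] (rows listed top to bottom)


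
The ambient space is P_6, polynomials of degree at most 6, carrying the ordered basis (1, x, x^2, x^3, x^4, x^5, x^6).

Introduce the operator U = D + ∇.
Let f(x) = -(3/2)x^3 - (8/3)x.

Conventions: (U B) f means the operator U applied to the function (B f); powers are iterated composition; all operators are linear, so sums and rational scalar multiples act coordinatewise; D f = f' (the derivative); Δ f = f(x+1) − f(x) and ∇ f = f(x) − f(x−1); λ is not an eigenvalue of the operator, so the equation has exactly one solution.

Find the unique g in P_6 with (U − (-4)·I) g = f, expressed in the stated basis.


g(x) = -(3/8)x^3 + (9/16)x^2 - (145/96)x + 95/96

write g with unknown coordinates in the stated basis and equate coefficients in (U − (-4)·I) g = f
solving from the highest basis element down gives g = -(3/8)x^3 + (9/16)x^2 - (145/96)x + 95/96
check: U g = -(9/4)x^2 + (27/8)x - 95/24
so U g − (-4)·g = -(3/2)x^3 - (8/3)x = f ✓


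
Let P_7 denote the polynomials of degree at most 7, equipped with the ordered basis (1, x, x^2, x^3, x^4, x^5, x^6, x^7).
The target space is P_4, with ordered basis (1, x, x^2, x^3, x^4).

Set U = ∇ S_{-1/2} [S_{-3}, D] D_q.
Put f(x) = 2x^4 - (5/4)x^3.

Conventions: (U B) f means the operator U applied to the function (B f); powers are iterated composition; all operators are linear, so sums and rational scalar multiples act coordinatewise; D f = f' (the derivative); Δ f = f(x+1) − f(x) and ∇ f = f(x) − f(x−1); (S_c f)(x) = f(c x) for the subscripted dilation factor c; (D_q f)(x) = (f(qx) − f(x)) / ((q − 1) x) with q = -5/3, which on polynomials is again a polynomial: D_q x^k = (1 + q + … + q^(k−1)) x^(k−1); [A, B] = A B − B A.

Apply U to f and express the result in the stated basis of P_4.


the image equals g(x) = -272x + 313/3

D_q f = -(136/27)x^3 - (95/36)x^2
D D_q f = -(136/9)x^2 - (95/18)x
S_{-3} D D_q f = -136x^2 + (95/6)x
S_{-3} D_q f = 136x^3 - (95/4)x^2
D S_{-3} D_q f = 408x^2 - (95/2)x
[S_{-3}, D] D_q f = -544x^2 + (190/3)x
S_{-1/2} [S_{-3}, D] D_q f = -136x^2 - (95/3)x
∇ (S_{-1/2} [S_{-3}, D] D_q) f = -272x + 313/3


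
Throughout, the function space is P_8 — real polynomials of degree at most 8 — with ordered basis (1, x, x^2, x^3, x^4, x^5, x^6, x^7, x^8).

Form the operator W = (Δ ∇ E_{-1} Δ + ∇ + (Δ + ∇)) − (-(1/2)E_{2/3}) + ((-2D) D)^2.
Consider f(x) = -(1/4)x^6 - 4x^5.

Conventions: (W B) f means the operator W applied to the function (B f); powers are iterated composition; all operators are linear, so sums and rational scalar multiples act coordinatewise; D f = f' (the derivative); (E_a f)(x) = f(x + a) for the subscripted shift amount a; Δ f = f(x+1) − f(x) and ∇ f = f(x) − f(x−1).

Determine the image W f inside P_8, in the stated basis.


Δ f = -(3/2)x^5 - (95/4)x^4 - 45x^3 - (175/4)x^2 - (43/2)x - 17/4
E_{-1} Δ f = -(3/2)x^5 - (65/4)x^4 + 35x^3 - (145/4)x^2 + (37/2)x - 15/4
∇ E_{-1} Δ f = -(15/2)x^4 - 50x^3 + (375/2)x^2 - 235x + 209/2
Δ ∇ E_{-1} Δ f = -30x^3 - 195x^2 + 195x - 105
∇ f = -(3/2)x^5 - (65/4)x^4 + 35x^3 - (145/4)x^2 + (37/2)x - 15/4
Δ f = -(3/2)x^5 - (95/4)x^4 - 45x^3 - (175/4)x^2 - (43/2)x - 17/4
∇ f = -(3/2)x^5 - (65/4)x^4 + 35x^3 - (145/4)x^2 + (37/2)x - 15/4
(Δ + ∇) f = -3x^5 - 40x^4 - 10x^3 - 80x^2 - 3x - 8
(Δ ∇ E_{-1} Δ + ∇ + (Δ + ∇)) f = -(9/2)x^5 - (225/4)x^4 - 5x^3 - (1245/4)x^2 + (421/2)x - 467/4
E_{2/3} f = -(1/4)x^6 - 5x^5 - 15x^4 - (520/27)x^3 - (340/27)x^2 - (112/27)x - 400/729
(-(1/2)E_{2/3}) f = (1/8)x^6 + (5/2)x^5 + (15/2)x^4 + (260/27)x^3 + (170/27)x^2 + (56/27)x + 200/729
(-(-(1/2)E_{2/3})) f = -(1/8)x^6 - (5/2)x^5 - (15/2)x^4 - (260/27)x^3 - (170/27)x^2 - (56/27)x - 200/729
D f = -(3/2)x^5 - 20x^4
D D f = -(15/2)x^4 - 80x^3
(-2D) D f = 15x^4 + 160x^3
D ((-2D) D) f = 60x^3 + 480x^2
D D ((-2D) D) f = 180x^2 + 960x
(-2D) D ((-2D) D) f = -360x^2 - 1920x
((Δ ∇ E_{-1} Δ + ∇ + (Δ + ∇)) − (-(1/2)E_{2/3}) + ((-2D) D)^2) f = -(1/8)x^6 - 7x^5 - (255/4)x^4 - (395/27)x^3 - (73175/108)x^2 - (92425/54)x - 341243/2916

g(x) = -(1/8)x^6 - 7x^5 - (255/4)x^4 - (395/27)x^3 - (73175/108)x^2 - (92425/54)x - 341243/2916


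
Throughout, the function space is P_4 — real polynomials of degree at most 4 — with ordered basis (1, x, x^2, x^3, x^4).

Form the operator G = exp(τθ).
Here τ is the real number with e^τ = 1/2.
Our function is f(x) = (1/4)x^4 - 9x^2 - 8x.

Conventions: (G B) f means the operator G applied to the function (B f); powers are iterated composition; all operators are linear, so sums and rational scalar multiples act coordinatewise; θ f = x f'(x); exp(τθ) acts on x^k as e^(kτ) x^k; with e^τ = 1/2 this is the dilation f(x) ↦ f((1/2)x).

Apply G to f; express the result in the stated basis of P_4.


exp(τθ) x^k = e^(kτ) x^k; with e^τ = 1/2 this sends x^k to (1/2)^k x^k
x ↦ 1/2 x
x^2 ↦ 1/4 x^2
x^4 ↦ 1/16 x^4
applying this coordinatewise to f: exp(τθ) f = (1/64)x^4 - (9/4)x^2 - 4x

the image equals g(x) = (1/64)x^4 - (9/4)x^2 - 4x


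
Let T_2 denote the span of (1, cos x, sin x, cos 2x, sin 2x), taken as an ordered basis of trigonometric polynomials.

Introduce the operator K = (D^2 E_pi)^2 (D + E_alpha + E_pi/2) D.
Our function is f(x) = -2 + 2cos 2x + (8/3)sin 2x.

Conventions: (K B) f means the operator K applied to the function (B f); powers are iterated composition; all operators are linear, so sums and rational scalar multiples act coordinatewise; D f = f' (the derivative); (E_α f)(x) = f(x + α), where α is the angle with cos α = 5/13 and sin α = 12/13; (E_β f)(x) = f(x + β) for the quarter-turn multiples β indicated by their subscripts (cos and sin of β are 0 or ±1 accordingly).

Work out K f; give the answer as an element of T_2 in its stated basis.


the result is g(x) = -(53888/169)cos 2x - (61952/507)sin 2x

D f = (16/3)cos 2x - 4sin 2x
D D f = -8cos 2x - (32/3)sin 2x
E_alpha D f = -(3344/507)cos 2x - (164/169)sin 2x
E_pi/2 D f = -(16/3)cos 2x + 4sin 2x
(D + E_alpha + E_pi/2) D f = -(3368/169)cos 2x - (3872/507)sin 2x
E_pi ((D + E_alpha + E_pi/2) D) f = -(3368/169)cos 2x - (3872/507)sin 2x
D E_pi ((D + E_alpha + E_pi/2) D) f = -(7744/507)cos 2x + (6736/169)sin 2x
D D E_pi ((D + E_alpha + E_pi/2) D) f = (13472/169)cos 2x + (15488/507)sin 2x
E_pi (D^2 E_pi) ((D + E_alpha + E_pi/2) D) f = (13472/169)cos 2x + (15488/507)sin 2x
D E_pi (D^2 E_pi) ((D + E_alpha + E_pi/2) D) f = (30976/507)cos 2x - (26944/169)sin 2x
D D E_pi (D^2 E_pi) ((D + E_alpha + E_pi/2) D) f = -(53888/169)cos 2x - (61952/507)sin 2x


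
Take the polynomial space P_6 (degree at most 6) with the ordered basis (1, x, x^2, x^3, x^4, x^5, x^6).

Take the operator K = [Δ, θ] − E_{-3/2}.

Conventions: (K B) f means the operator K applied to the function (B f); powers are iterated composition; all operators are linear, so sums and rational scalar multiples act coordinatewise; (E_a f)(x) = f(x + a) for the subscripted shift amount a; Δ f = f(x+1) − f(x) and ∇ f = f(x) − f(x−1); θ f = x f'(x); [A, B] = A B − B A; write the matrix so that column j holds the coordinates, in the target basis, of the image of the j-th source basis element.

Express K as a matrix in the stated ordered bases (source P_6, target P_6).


the matrix is [[-1, 5/2, -1/4, 51/8, -17/16, 403/32, -345/64]; [0, -1, 5, -3/4, 51/2, -85/16, 1209/16]; [0, 0, -1, 15/2, -3/2, 255/4, -255/16]; [0, 0, 0, -1, 10, -5/2, 255/2]; [0, 0, 0, 0, -1, 25/2, -15/4]; [0, 0, 0, 0, 0, -1, 15]; [0, 0, 0, 0, 0, 0, -1]] (rows listed top to bottom)

image of 1: -1
image of x: -x + 5/2
image of x^2: -x^2 + 5x - 1/4
image of x^3: -x^3 + (15/2)x^2 - (3/4)x + 51/8
image of x^4: -x^4 + 10x^3 - (3/2)x^2 + (51/2)x - 17/16
image of x^5: -x^5 + (25/2)x^4 - (5/2)x^3 + (255/4)x^2 - (85/16)x + 403/32
image of x^6: -x^6 + 15x^5 - (15/4)x^4 + (255/2)x^3 - (255/16)x^2 + (1209/16)x - 345/64
each image's coordinates form column j of the matrix


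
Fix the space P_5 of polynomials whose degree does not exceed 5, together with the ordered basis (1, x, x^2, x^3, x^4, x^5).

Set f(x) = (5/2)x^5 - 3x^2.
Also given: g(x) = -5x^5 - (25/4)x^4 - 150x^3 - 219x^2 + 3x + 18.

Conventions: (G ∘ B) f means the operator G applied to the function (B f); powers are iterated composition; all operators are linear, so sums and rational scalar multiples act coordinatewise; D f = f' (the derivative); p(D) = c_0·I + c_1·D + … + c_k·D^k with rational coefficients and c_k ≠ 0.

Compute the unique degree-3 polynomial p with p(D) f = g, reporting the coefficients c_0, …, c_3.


p(D) = -2·I − (1/2)·D − 3·D^2 − (3/2)·D^3, i.e. c_0 = -2, c_1 = -1/2, c_2 = -3, c_3 = -3/2

D^0 f = (5/2)x^5 - 3x^2
D^1 f = (25/2)x^4 - 6x
D^2 f = 50x^3 - 6
D^3 f = 150x^2
matching coefficients of g against c_0 f + c_1 Df + … from the top degree down determines the c_i
solution: c_0 = -2, c_1 = -1/2, c_2 = -3, c_3 = -3/2


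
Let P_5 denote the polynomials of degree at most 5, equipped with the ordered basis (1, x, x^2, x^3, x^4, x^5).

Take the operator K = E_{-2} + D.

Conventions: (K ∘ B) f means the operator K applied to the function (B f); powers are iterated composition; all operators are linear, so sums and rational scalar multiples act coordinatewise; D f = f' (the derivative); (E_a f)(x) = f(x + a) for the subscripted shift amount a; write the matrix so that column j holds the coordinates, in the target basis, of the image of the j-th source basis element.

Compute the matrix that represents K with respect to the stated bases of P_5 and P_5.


the matrix is [[1, -1, 4, -8, 16, -32]; [0, 1, -2, 12, -32, 80]; [0, 0, 1, -3, 24, -80]; [0, 0, 0, 1, -4, 40]; [0, 0, 0, 0, 1, -5]; [0, 0, 0, 0, 0, 1]] (rows listed top to bottom)

image of 1: 1
image of x: x - 1
image of x^2: x^2 - 2x + 4
image of x^3: x^3 - 3x^2 + 12x - 8
image of x^4: x^4 - 4x^3 + 24x^2 - 32x + 16
image of x^5: x^5 - 5x^4 + 40x^3 - 80x^2 + 80x - 32
each image's coordinates form column j of the matrix


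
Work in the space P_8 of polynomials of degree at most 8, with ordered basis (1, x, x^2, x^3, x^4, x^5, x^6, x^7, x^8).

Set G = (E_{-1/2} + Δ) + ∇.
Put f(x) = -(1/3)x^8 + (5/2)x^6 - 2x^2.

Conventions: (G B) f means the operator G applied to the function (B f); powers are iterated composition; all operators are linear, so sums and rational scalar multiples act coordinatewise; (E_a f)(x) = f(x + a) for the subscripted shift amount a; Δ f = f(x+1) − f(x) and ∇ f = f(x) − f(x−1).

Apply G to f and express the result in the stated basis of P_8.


the image equals g(x) = -(1/3)x^8 - 4x^7 + (1/6)x^6 - (25/2)x^5 + (95/12)x^4 + 57x^3 + (19/96)x^2 + (583/32)x - 355/768

E_{-1/2} f = -(1/3)x^8 + (4/3)x^7 + (1/6)x^6 - (31/6)x^5 + (95/12)x^4 - (17/3)x^3 + (19/96)x^2 + (149/96)x - 355/768
Δ f = -(8/3)x^7 - (28/3)x^6 - (11/3)x^5 + (85/6)x^4 + (94/3)x^3 + (169/6)x^2 + (25/3)x + 1/6
(E_{-1/2} + Δ) f = -(1/3)x^8 - (4/3)x^7 - (55/6)x^6 - (53/6)x^5 + (265/12)x^4 + (77/3)x^3 + (2723/96)x^2 + (949/96)x - 227/768
∇ f = -(8/3)x^7 + (28/3)x^6 - (11/3)x^5 - (85/6)x^4 + (94/3)x^3 - (169/6)x^2 + (25/3)x - 1/6
((E_{-1/2} + Δ) + ∇) f = -(1/3)x^8 - 4x^7 + (1/6)x^6 - (25/2)x^5 + (95/12)x^4 + 57x^3 + (19/96)x^2 + (583/32)x - 355/768
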